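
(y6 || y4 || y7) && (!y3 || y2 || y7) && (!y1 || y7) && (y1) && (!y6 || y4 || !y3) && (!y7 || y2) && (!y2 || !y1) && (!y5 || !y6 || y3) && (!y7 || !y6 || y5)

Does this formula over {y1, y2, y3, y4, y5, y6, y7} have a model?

Unit clause (y1) forces y1 = true.
Unit clause (y7) forces y7 = true.
Unit clause (y2) forces y2 = true.
But (!y2) is also a unit clause — contradiction.
No assignment satisfies every clause.

Unsatisfiable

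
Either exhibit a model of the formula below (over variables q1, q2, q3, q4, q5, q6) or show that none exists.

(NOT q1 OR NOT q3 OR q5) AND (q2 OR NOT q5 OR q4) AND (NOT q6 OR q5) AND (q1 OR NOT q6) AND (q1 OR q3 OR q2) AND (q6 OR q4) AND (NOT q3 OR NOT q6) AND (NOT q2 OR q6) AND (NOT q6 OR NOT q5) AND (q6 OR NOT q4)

Branch on q6: set q6 = false.
Unit clause (q4) forces q4 = true.
Now (NOT q4) is unsatisfied and unit — conflict.
That branch fails; take q6 = true instead.
Unit clause (q5) forces q5 = true.
Now (NOT q5) is unsatisfied and unit — conflict.
Either choice for q6 ends in contradiction.

UNSATISFIABLE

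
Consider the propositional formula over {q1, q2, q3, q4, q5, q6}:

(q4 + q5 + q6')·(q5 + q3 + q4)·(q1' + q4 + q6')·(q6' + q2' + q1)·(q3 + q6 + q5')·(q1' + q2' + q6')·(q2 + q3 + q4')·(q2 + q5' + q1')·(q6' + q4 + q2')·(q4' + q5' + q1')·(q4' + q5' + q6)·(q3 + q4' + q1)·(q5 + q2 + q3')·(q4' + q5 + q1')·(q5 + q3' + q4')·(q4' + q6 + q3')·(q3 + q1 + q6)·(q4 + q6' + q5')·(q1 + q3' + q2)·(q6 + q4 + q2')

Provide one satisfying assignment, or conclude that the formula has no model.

UNSATISFIABLE

Case q4 = 1:
Case q2 = 1:
Case q6 = 0:
(q5') alone gives q5 = 0.
(q1') alone gives q1 = 0.
(q3) alone gives q3 = 1.
Now (q3') is unsatisfied and unit — conflict.
Undo q6 and try q6 = 1.
(q1) alone gives q1 = 1.
Now (q1') is unsatisfied and unit — conflict.
Both values of q6 lead to a conflict.
Undo q2 and try q2 = 0.
(q3) alone gives q3 = 1.
(q5) alone gives q5 = 1.
(q1') alone gives q1 = 0.
Now (q1) is unsatisfied and unit — conflict.
Both values of q2 lead to a conflict.
Undo q4 and try q4 = 0.
Case q5 = 1:
(q6') alone gives q6 = 0.
(q3) alone gives q3 = 1.
(q2') alone gives q2 = 0.
(q1') alone gives q1 = 0.
Now (q1) is unsatisfied and unit — conflict.
Undo q5 and try q5 = 0.
(q6') alone gives q6 = 0.
(q3) alone gives q3 = 1.
(q2) alone gives q2 = 1.
Now (q2') is unsatisfied and unit — conflict.
Both values of q5 lead to a conflict.
Both values of q4 lead to a conflict.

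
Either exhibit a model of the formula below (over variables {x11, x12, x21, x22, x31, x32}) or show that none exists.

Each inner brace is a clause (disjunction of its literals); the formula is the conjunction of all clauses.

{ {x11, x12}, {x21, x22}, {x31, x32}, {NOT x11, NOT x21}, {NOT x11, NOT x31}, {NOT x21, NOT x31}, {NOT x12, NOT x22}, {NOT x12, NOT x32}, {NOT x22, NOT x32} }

Branch on x11: set x11 = true.
From the singleton clause (NOT x21), x21 = false.
From the singleton clause (x22), x22 = true.
From the singleton clause (NOT x31), x31 = false.
From the singleton clause (x32), x32 = true.
Now (NOT x32) is unsatisfied and unit — conflict.
That branch fails; take x11 = false instead.
From the singleton clause (x12), x12 = true.
From the singleton clause (NOT x22), x22 = false.
From the singleton clause (x21), x21 = true.
From the singleton clause (NOT x31), x31 = false.
From the singleton clause (x32), x32 = true.
Now (NOT x32) is unsatisfied and unit — conflict.
Neither x11 = true nor x11 = false works.

UNSATISFIABLE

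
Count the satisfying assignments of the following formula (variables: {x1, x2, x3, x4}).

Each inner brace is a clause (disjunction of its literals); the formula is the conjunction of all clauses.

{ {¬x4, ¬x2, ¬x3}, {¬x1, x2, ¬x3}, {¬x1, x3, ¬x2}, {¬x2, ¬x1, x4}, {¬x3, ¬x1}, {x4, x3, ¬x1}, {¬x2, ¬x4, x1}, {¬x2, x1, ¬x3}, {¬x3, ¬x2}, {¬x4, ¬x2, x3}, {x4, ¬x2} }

There are 2^4 = 16 truth assignments over (x1, x2, x3, x4).
Split on x2. With x2 = True, the clauses containing x2 are satisfied and ¬x2 drops from the rest; 0 of the 2^3 = 8 assignments to the other variables satisfy what remains.
With x2 = False, by the same count on the reduced clause set, 5 assignments work.
(One model: x1=F, x2=F, x3=F, x4=F.)
Total: 0 + 5 = 5.

5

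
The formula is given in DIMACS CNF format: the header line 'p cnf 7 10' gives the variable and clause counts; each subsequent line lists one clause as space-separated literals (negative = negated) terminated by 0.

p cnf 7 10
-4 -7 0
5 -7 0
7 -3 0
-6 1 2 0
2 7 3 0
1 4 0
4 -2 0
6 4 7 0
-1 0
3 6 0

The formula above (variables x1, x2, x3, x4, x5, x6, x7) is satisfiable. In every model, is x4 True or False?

True

Suppose x4 = False.
From the singleton clause (x1), x1 = True.
But (¬x1) is also a unit clause — contradiction.
So every satisfying assignment has x4 = True.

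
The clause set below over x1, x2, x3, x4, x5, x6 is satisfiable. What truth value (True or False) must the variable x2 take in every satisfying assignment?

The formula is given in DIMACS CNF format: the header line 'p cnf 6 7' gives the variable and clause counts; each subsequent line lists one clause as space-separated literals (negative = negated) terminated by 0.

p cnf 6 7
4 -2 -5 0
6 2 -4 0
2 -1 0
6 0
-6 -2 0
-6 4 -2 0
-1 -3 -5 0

Suppose x2 = True.
(x6) alone gives x6 = True.
That conflicts with the unit clause (¬x6).
So every satisfying assignment has x2 = False.

False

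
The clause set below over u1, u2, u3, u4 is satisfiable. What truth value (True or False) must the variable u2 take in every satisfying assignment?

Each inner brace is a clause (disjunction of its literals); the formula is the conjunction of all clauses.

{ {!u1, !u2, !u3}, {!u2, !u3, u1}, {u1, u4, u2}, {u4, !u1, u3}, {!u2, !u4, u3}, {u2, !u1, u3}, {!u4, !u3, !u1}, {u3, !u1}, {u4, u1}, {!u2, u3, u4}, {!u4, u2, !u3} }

False

Suppose u2 = true.
Try u1 = false.
From the singleton clause (!u3), u3 = false.
From the singleton clause (!u4), u4 = false.
Now (u4) is unsatisfied and unit — conflict.
Undo u1 and try u1 = true.
From the singleton clause (!u3), u3 = false.
Now (u3) is unsatisfied and unit — conflict.
Neither u1 = true nor u1 = false works.
So every satisfying assignment has u2 = False.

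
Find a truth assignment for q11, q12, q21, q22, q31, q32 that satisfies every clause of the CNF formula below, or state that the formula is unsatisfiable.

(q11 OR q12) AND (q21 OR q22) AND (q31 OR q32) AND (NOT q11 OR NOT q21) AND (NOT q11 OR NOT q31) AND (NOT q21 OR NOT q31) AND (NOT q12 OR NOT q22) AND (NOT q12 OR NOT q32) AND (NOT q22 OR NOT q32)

Suppose q11 = true.
From the singleton clause (NOT q21), q21 = false.
From the singleton clause (q22), q22 = true.
From the singleton clause (NOT q31), q31 = false.
From the singleton clause (q32), q32 = true.
But (NOT q32) is also a unit clause — contradiction.
Backtrack on q11: now try q11 = false.
From the singleton clause (q12), q12 = true.
From the singleton clause (NOT q22), q22 = false.
From the singleton clause (q21), q21 = true.
From the singleton clause (NOT q31), q31 = false.
From the singleton clause (q32), q32 = true.
But (NOT q32) is also a unit clause — contradiction.
Either choice for q11 ends in contradiction.

UNSATISFIABLE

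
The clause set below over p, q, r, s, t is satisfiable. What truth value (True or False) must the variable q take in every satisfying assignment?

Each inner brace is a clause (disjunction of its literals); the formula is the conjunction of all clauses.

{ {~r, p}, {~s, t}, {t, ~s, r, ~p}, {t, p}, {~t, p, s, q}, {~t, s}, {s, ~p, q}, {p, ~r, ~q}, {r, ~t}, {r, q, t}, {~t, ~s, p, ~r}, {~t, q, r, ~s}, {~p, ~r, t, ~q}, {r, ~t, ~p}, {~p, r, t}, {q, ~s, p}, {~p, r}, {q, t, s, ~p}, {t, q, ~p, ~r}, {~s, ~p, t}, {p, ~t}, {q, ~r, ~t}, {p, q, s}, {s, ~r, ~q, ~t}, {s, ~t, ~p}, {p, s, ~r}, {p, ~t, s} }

True

Suppose q = 0.
Branch on r: set r = 0.
The clause (~t) is unit, so t = 0.
That conflicts with the unit clause (t).
Backtrack on r: now try r = 1.
The clause (p) is unit, so p = 1.
The clause (s) is unit, so s = 1.
The clause (t) is unit, so t = 1.
That conflicts with the unit clause (~t).
Both values of r lead to a conflict.
So every satisfying assignment has q = True.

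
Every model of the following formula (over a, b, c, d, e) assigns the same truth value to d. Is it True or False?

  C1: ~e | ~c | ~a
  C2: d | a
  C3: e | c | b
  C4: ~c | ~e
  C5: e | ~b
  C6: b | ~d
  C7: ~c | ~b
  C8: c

False

Suppose d = 1.
Unit clause (b) forces b = 1.
Unit clause (e) forces e = 1.
Unit clause (~c) forces c = 0.
That conflicts with the unit clause (c).
So every satisfying assignment has d = False.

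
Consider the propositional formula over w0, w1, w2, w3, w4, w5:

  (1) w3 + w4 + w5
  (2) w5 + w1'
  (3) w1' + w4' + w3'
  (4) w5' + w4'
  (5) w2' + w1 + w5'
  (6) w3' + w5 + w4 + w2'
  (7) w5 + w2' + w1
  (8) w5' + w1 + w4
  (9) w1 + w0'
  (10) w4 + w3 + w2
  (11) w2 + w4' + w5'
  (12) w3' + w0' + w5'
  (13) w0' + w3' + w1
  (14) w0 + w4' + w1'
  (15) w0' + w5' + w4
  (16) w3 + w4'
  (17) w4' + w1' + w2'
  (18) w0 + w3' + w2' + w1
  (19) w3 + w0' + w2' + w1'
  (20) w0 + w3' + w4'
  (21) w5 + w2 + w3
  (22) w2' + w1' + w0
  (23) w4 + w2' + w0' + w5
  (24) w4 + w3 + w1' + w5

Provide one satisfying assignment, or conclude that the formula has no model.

Suppose w5 = 0.
(w1') alone gives w1 = 0.
(w2') alone gives w2 = 0.
(w0') alone gives w0 = 0.
(w3) alone gives w3 = 1.
(w4') alone gives w4 = 0.
This assignment satisfies each clause.

w0=0, w1=0, w2=0, w3=1, w4=0, w5=0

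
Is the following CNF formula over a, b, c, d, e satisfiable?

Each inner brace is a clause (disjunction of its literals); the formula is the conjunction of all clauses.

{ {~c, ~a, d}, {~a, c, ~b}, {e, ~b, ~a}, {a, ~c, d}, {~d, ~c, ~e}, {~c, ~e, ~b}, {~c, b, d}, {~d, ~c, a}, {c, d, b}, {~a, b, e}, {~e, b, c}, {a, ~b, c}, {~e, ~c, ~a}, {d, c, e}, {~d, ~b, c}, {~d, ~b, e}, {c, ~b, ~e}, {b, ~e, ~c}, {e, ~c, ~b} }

Branch on c: set c = 0.
Branch on a: set a = 0.
From the singleton clause (~b), b = 0.
From the singleton clause (d), d = 1.
From the singleton clause (~e), e = 0.
Every clause now holds.
A satisfying assignment: a: 0, b: 0, c: 0, d: 1, e: 0.

Yes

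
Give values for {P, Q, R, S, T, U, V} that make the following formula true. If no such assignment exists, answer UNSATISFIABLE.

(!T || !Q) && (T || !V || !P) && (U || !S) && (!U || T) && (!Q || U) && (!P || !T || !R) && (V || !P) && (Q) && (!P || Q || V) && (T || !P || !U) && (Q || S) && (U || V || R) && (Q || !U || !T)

UNSATISFIABLE

From the singleton clause (Q), Q = true.
From the singleton clause (!T), T = false.
From the singleton clause (!U), U = false.
That conflicts with the unit clause (U).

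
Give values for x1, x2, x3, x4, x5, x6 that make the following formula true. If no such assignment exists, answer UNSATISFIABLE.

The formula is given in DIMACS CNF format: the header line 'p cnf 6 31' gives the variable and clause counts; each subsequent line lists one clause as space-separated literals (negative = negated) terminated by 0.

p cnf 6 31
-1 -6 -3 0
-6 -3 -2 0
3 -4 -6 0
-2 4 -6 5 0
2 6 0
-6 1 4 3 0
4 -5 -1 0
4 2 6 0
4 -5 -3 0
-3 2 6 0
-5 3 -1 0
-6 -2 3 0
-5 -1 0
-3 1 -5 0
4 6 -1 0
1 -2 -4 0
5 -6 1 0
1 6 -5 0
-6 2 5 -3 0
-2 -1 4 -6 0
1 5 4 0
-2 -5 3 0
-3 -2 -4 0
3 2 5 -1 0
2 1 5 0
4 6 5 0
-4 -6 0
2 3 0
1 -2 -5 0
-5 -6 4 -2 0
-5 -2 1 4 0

x1=True,  x2=True,  x3=False,  x4=True,  x5=False,  x6=False

Try x2 = True.
Try x6 = False.
Try x5 = False.
The clause (x4) is unit, so x4 = True.
The clause (x1) is unit, so x1 = True.
The clause (¬x3) is unit, so x3 = False.
Every clause now holds.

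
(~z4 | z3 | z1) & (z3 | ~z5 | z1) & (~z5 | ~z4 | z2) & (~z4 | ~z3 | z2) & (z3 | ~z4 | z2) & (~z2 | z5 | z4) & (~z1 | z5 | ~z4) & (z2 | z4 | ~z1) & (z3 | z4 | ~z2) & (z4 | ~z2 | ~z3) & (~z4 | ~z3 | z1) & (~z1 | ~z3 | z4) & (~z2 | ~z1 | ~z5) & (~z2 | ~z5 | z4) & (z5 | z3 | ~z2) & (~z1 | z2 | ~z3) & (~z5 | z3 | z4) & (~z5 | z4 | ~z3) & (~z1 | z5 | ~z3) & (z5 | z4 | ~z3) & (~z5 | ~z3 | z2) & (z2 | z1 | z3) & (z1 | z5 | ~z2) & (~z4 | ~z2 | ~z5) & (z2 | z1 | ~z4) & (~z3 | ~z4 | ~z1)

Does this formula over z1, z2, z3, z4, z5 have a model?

No, unsatisfiable

Suppose z4 = 0.
Suppose z2 = 0.
The clause (~z1) is unit, so z1 = 0.
The clause (z3) is unit, so z3 = 1.
The clause (~z5) is unit, so z5 = 0.
That conflicts with the unit clause (z5).
That branch fails; take z2 = 1 instead.
The clause (z5) is unit, so z5 = 1.
That conflicts with the unit clause (~z5).
Both values of z2 lead to a conflict.
That branch fails; take z4 = 1 instead.
Suppose z3 = 1.
The clause (z2) is unit, so z2 = 1.
The clause (z1) is unit, so z1 = 1.
That conflicts with the unit clause (~z1).
That branch fails; take z3 = 0 instead.
The clause (z1) is unit, so z1 = 1.
The clause (z2) is unit, so z2 = 1.
The clause (z5) is unit, so z5 = 1.
That conflicts with the unit clause (~z5).
Both values of z3 lead to a conflict.
Both values of z4 lead to a conflict.
No assignment satisfies every clause.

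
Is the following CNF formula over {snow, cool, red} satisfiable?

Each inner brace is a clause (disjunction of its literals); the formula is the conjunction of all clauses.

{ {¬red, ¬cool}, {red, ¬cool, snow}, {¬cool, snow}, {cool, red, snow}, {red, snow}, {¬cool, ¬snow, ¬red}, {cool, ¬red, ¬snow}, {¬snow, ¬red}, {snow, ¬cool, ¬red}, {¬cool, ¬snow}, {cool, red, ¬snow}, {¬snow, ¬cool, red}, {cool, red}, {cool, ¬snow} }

Branch on red: set red = True.
From the singleton clause (¬cool), cool = False.
From the singleton clause (¬snow), snow = False.
All clauses are satisfied.
A satisfying assignment: snow=False, cool=False, red=True.

Yes, satisfiable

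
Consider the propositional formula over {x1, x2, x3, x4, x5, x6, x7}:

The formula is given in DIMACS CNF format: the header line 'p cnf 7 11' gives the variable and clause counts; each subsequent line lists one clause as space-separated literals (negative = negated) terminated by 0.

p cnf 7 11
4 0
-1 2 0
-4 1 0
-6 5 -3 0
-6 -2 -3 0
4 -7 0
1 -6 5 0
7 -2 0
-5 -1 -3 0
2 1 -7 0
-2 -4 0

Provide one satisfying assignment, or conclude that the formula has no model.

(x4) alone gives x4 = True.
(x1) alone gives x1 = True.
(x2) alone gives x2 = True.
That conflicts with the unit clause (¬x2).

UNSATISFIABLE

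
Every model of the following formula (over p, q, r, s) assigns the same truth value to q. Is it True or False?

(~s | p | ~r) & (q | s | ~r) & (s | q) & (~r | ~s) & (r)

Suppose q = 0.
The clause (s) is unit, so s = 1.
The clause (~r) is unit, so r = 0.
Now (r) is unsatisfied and unit — conflict.
So every satisfying assignment has q = True.

True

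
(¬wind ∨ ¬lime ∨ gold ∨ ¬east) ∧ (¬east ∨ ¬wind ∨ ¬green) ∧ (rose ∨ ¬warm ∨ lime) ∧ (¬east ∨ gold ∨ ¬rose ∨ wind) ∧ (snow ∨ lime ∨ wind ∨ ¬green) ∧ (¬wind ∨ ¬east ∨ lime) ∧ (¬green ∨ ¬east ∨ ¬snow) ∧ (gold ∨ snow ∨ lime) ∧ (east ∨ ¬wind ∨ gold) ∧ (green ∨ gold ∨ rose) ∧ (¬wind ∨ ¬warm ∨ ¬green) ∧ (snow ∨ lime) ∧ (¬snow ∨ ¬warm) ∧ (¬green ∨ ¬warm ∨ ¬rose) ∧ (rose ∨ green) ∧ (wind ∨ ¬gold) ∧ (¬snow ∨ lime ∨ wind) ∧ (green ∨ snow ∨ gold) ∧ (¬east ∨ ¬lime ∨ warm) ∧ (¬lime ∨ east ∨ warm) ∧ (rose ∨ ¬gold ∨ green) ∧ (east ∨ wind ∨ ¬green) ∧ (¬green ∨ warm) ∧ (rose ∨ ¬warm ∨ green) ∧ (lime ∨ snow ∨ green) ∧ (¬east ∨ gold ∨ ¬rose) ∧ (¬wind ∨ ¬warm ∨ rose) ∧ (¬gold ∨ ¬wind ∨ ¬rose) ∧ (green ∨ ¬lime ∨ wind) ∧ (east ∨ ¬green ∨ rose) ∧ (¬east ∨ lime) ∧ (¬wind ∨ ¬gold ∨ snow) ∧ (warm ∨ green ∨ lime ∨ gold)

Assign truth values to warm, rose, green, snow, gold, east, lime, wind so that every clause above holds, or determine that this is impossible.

warm=True,  rose=False,  green=True,  snow=False,  gold=False,  east=True,  lime=True,  wind=False

Suppose snow = False.
The clause (lime) is unit, so lime = True.
Suppose rose = False.
The clause (green) is unit, so green = True.
The clause (warm) is unit, so warm = True.
The clause (¬wind) is unit, so wind = False.
The clause (¬gold) is unit, so gold = False.
The clause (east) is unit, so east = True.
This assignment satisfies each clause.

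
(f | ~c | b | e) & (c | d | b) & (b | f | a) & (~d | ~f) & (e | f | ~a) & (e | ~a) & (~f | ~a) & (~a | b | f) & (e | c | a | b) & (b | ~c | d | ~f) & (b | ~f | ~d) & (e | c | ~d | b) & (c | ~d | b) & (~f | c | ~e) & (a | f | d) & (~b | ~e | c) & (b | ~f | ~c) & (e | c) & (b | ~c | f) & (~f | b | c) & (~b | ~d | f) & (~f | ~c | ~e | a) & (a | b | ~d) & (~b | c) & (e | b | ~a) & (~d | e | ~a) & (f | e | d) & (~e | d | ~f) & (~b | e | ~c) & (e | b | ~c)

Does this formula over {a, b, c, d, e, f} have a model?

Yes, satisfiable

Suppose d = 0.
Suppose c = 1.
Suppose e = 1.
(~f) alone gives f = 0.
(a) alone gives a = 1.
(b) alone gives b = 1.
This assignment satisfies each clause.
A satisfying assignment: a: 1,  b: 1,  c: 1,  d: 0,  e: 1,  f: 0.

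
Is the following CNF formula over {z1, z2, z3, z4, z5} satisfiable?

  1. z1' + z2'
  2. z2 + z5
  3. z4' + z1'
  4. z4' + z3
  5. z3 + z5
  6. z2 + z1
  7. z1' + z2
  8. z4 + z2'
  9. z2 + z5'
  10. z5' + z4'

Suppose z1 = 0.
The clause (z2) is unit, so z2 = 1.
The clause (z4) is unit, so z4 = 1.
The clause (z3) is unit, so z3 = 1.
The clause (z5') is unit, so z5 = 0.
Every clause now holds.
A satisfying assignment: z1=0, z2=1, z3=1, z4=1, z5=0.

Yes, satisfiable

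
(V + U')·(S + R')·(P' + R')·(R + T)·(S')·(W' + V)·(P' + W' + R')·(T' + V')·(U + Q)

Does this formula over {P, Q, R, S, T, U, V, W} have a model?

Satisfiable

Unit clause (S') forces S = 0.
Unit clause (R') forces R = 0.
Unit clause (T) forces T = 1.
Unit clause (V') forces V = 0.
Unit clause (U') forces U = 0.
Unit clause (W') forces W = 0.
Unit clause (Q) forces Q = 1.
No clause remains; P is free.
A satisfying assignment: P=1,  Q=1,  R=0,  S=0,  T=1,  U=0,  V=0,  W=0.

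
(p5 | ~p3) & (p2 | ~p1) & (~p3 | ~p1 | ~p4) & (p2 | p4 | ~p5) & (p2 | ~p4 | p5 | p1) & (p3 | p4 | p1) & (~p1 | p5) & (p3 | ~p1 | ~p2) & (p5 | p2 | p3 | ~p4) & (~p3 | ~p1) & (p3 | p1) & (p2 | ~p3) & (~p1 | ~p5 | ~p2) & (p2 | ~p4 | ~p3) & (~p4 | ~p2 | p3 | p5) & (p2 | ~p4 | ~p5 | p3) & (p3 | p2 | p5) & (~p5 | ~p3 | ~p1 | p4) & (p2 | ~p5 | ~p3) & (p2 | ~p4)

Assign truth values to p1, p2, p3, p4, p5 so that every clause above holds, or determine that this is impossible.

Branch on p5: set p5 = 1.
Branch on p2: set p2 = 1.
Unit clause (~p1) forces p1 = 0.
Unit clause (p3) forces p3 = 1.
No clause remains; p4 is free.

p1 ↦ 0,  p2 ↦ 1,  p3 ↦ 1,  p4 ↦ 0,  p5 ↦ 1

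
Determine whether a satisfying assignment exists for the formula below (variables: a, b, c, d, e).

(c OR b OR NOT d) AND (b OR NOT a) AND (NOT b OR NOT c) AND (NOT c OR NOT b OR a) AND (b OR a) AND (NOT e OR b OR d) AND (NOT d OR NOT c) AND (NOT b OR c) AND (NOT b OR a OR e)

No

Try b = true.
From the singleton clause (NOT c), c = false.
That conflicts with the unit clause (c).
That branch fails; take b = false instead.
From the singleton clause (NOT a), a = false.
That conflicts with the unit clause (a).
Both values of b lead to a conflict.
No assignment satisfies every clause.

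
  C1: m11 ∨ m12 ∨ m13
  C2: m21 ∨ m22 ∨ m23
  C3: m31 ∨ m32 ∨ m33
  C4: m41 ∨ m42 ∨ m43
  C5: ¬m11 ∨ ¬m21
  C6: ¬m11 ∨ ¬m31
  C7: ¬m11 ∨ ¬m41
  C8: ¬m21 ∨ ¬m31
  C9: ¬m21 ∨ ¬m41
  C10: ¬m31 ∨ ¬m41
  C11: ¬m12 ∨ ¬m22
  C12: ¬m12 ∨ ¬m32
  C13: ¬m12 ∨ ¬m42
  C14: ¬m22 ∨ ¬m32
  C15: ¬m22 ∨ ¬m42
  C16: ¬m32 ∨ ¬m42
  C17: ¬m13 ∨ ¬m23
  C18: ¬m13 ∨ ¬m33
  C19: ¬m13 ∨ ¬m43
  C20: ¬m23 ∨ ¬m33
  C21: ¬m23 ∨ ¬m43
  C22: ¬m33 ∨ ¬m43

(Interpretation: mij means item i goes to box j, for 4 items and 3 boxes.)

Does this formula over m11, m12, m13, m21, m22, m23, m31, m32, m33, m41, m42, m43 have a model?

Unsatisfiable

Case m11 = False:
Case m12 = True:
(¬m22) alone gives m22 = False.
(¬m32) alone gives m32 = False.
(¬m42) alone gives m42 = False.
Case m21 = True:
(¬m31) alone gives m31 = False.
(m33) alone gives m33 = True.
(¬m41) alone gives m41 = False.
(m43) alone gives m43 = True.
That conflicts with the unit clause (¬m43).
That branch fails; take m21 = False instead.
(m23) alone gives m23 = True.
(¬m13) alone gives m13 = False.
(¬m33) alone gives m33 = False.
(m31) alone gives m31 = True.
(¬m41) alone gives m41 = False.
(m43) alone gives m43 = True.
That conflicts with the unit clause (¬m43).
Both values of m21 lead to a conflict.
That branch fails; take m12 = False instead.
(m13) alone gives m13 = True.
(¬m23) alone gives m23 = False.
(¬m33) alone gives m33 = False.
(¬m43) alone gives m43 = False.
Case m21 = True:
(¬m31) alone gives m31 = False.
(m32) alone gives m32 = True.
(¬m41) alone gives m41 = False.
(m42) alone gives m42 = True.
That conflicts with the unit clause (¬m42).
That branch fails; take m21 = False instead.
(m22) alone gives m22 = True.
(¬m32) alone gives m32 = False.
(m31) alone gives m31 = True.
(¬m41) alone gives m41 = False.
(m42) alone gives m42 = True.
That conflicts with the unit clause (¬m42).
Both values of m21 lead to a conflict.
Both values of m12 lead to a conflict.
That branch fails; take m11 = True instead.
(¬m21) alone gives m21 = False.
(¬m31) alone gives m31 = False.
(¬m41) alone gives m41 = False.
Case m22 = True:
(¬m12) alone gives m12 = False.
(¬m32) alone gives m32 = False.
(m33) alone gives m33 = True.
(¬m42) alone gives m42 = False.
(m43) alone gives m43 = True.
That conflicts with the unit clause (¬m43).
That branch fails; take m22 = False instead.
(m23) alone gives m23 = True.
(¬m13) alone gives m13 = False.
(¬m33) alone gives m33 = False.
(m32) alone gives m32 = True.
(¬m12) alone gives m12 = False.
(¬m42) alone gives m42 = False.
(m43) alone gives m43 = True.
That conflicts with the unit clause (¬m43).
Both values of m22 lead to a conflict.
Both values of m11 lead to a conflict.
No assignment satisfies every clause.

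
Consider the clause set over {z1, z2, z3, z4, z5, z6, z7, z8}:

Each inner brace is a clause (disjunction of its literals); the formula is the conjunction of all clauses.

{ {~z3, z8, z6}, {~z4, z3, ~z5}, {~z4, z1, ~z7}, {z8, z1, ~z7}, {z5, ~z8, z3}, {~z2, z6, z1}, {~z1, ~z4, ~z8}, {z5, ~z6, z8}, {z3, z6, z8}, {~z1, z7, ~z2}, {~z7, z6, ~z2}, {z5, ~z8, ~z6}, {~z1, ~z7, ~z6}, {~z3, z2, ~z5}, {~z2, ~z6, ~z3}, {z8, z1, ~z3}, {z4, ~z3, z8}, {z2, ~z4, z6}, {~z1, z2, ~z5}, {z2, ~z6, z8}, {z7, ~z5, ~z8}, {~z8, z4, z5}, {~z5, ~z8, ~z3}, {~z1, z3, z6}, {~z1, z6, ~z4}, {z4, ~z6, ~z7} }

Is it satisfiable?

Yes

Suppose z3 = 0.
Suppose z4 = 0.
Suppose z5 = 1.
Suppose z6 = 1.
Unit clause (~z7) forces z7 = 0.
Unit clause (~z8) forces z8 = 0.
Unit clause (z2) forces z2 = 1.
Unit clause (~z1) forces z1 = 0.
Every clause now holds.
A satisfying assignment: z1 ↦ 0; z2 ↦ 1; z3 ↦ 0; z4 ↦ 0; z5 ↦ 1; z6 ↦ 1; z7 ↦ 0; z8 ↦ 0.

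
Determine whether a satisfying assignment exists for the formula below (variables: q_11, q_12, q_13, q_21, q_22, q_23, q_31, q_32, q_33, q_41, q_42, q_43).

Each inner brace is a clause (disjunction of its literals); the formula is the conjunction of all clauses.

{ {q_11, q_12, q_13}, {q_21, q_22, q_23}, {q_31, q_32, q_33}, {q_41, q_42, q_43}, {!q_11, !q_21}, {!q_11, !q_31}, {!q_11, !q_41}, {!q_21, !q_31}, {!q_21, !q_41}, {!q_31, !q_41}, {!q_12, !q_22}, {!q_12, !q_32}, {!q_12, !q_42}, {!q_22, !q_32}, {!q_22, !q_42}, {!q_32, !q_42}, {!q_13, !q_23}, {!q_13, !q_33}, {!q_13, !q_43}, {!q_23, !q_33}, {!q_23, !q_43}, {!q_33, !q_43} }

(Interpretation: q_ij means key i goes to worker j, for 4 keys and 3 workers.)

No

Case q_11 = false:
Case q_12 = true:
Unit clause (!q_22) forces q_22 = false.
Unit clause (!q_32) forces q_32 = false.
Unit clause (!q_42) forces q_42 = false.
Case q_21 = true:
Unit clause (!q_31) forces q_31 = false.
Unit clause (q_33) forces q_33 = true.
Unit clause (!q_41) forces q_41 = false.
Unit clause (q_43) forces q_43 = true.
That conflicts with the unit clause (!q_43).
Backtrack on q_21: now try q_21 = false.
Unit clause (q_23) forces q_23 = true.
Unit clause (!q_13) forces q_13 = false.
Unit clause (!q_33) forces q_33 = false.
Unit clause (q_31) forces q_31 = true.
Unit clause (!q_41) forces q_41 = false.
Unit clause (q_43) forces q_43 = true.
That conflicts with the unit clause (!q_43).
Either choice for q_21 ends in contradiction.
Backtrack on q_12: now try q_12 = false.
Unit clause (q_13) forces q_13 = true.
Unit clause (!q_23) forces q_23 = false.
Unit clause (!q_33) forces q_33 = false.
Unit clause (!q_43) forces q_43 = false.
Case q_21 = true:
Unit clause (!q_31) forces q_31 = false.
Unit clause (q_32) forces q_32 = true.
Unit clause (!q_41) forces q_41 = false.
Unit clause (q_42) forces q_42 = true.
That conflicts with the unit clause (!q_42).
Backtrack on q_21: now try q_21 = false.
Unit clause (q_22) forces q_22 = true.
Unit clause (!q_32) forces q_32 = false.
Unit clause (q_31) forces q_31 = true.
Unit clause (!q_41) forces q_41 = false.
Unit clause (q_42) forces q_42 = true.
That conflicts with the unit clause (!q_42).
Either choice for q_21 ends in contradiction.
Either choice for q_12 ends in contradiction.
Backtrack on q_11: now try q_11 = true.
Unit clause (!q_21) forces q_21 = false.
Unit clause (!q_31) forces q_31 = false.
Unit clause (!q_41) forces q_41 = false.
Case q_22 = true:
Unit clause (!q_12) forces q_12 = false.
Unit clause (!q_32) forces q_32 = false.
Unit clause (q_33) forces q_33 = true.
Unit clause (!q_42) forces q_42 = false.
Unit clause (q_43) forces q_43 = true.
That conflicts with the unit clause (!q_43).
Backtrack on q_22: now try q_22 = false.
Unit clause (q_23) forces q_23 = true.
Unit clause (!q_13) forces q_13 = false.
Unit clause (!q_33) forces q_33 = false.
Unit clause (q_32) forces q_32 = true.
Unit clause (!q_12) forces q_12 = false.
Unit clause (!q_42) forces q_42 = false.
Unit clause (q_43) forces q_43 = true.
That conflicts with the unit clause (!q_43).
Either choice for q_22 ends in contradiction.
Either choice for q_11 ends in contradiction.
No assignment satisfies every clause.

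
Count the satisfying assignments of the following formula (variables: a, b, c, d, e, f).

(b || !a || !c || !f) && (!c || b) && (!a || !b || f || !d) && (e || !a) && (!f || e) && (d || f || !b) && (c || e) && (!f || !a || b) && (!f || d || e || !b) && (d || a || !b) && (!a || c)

11

There are 2^6 = 64 truth assignments over (a, b, c, d, e, f).
Split on a. With a = true, the clauses containing a are satisfied and !a drops from the rest; 2 of the 2^5 = 32 assignments to the other variables satisfy what remains.
With a = false, by the same count on the reduced clause set, 9 assignments work.
(One model: a=F, b=F, c=F, d=F, e=T, f=F.)
Total: 2 + 9 = 11.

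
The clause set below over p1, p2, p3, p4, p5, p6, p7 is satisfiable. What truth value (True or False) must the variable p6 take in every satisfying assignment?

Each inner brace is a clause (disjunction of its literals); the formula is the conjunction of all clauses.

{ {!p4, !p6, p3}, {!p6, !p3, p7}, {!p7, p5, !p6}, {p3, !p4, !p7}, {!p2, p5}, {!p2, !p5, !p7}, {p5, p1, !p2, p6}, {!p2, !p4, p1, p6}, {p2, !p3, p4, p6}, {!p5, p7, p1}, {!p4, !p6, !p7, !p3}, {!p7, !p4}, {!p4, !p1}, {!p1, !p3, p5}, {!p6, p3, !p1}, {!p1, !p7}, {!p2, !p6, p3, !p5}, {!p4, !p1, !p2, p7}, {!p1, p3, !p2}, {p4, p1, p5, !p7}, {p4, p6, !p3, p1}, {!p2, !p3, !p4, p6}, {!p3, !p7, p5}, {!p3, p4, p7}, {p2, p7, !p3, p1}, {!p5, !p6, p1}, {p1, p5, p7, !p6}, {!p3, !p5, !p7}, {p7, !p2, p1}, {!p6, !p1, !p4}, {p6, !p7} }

False

Suppose p6 = true.
Branch on p4: set p4 = false.
Branch on p3: set p3 = false.
Unit clause (!p1) forces p1 = false.
Unit clause (!p5) forces p5 = false.
Unit clause (!p7) forces p7 = false.
Now (p7) is unsatisfied and unit — conflict.
Backtrack on p3: now try p3 = true.
Unit clause (p7) forces p7 = true.
Unit clause (p5) forces p5 = true.
Now (!p5) is unsatisfied and unit — conflict.
Both values of p3 lead to a conflict.
Backtrack on p4: now try p4 = true.
Unit clause (p3) forces p3 = true.
Unit clause (p7) forces p7 = true.
Now (!p7) is unsatisfied and unit — conflict.
Both values of p4 lead to a conflict.
So every satisfying assignment has p6 = False.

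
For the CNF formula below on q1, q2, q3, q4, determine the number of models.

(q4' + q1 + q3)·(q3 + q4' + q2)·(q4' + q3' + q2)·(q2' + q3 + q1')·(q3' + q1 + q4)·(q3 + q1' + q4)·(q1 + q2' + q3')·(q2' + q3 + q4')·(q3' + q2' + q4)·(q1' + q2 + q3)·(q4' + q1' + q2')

3

There are 2^4 = 16 truth assignments over (q1, q2, q3, q4).
Check each against the 11 clauses (columns in the order q1, q2, q3, q4):
  F F F F  ✓ satisfies all
  F F F T  ✗ fails (q4' + q1 + q3)
  F F T F  ✗ fails (q3' + q1 + q4)
  F F T T  ✗ fails (q4' + q3' + q2)
  F T F F  ✓ satisfies all
  F T F T  ✗ fails (q4' + q1 + q3)
  F T T F  ✗ fails (q3' + q1 + q4)
  F T T T  ✗ fails (q1 + q2' + q3')
  T F F F  ✗ fails (q3 + q1' + q4)
  T F F T  ✗ fails (q3 + q4' + q2)
  T F T F  ✓ satisfies all
  T F T T  ✗ fails (q4' + q3' + q2)
  T T F F  ✗ fails (q2' + q3 + q1')
  T T F T  ✗ fails (q2' + q3 + q1')
  T T T F  ✗ fails (q3' + q2' + q4)
  T T T T  ✗ fails (q4' + q1' + q2')
3 of the 16 rows are models.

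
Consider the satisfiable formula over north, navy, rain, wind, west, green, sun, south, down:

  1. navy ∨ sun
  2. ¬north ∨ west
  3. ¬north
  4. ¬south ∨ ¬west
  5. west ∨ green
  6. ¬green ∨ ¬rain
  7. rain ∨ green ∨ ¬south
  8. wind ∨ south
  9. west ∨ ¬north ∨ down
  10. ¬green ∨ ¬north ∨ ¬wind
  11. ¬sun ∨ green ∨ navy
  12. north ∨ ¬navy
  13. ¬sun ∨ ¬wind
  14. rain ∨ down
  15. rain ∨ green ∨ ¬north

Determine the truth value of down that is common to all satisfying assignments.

True

Suppose down = False.
From the singleton clause (¬north), north = False.
From the singleton clause (¬navy), navy = False.
From the singleton clause (sun), sun = True.
From the singleton clause (green), green = True.
From the singleton clause (¬rain), rain = False.
Now (rain) is unsatisfied and unit — conflict.
So every satisfying assignment has down = True.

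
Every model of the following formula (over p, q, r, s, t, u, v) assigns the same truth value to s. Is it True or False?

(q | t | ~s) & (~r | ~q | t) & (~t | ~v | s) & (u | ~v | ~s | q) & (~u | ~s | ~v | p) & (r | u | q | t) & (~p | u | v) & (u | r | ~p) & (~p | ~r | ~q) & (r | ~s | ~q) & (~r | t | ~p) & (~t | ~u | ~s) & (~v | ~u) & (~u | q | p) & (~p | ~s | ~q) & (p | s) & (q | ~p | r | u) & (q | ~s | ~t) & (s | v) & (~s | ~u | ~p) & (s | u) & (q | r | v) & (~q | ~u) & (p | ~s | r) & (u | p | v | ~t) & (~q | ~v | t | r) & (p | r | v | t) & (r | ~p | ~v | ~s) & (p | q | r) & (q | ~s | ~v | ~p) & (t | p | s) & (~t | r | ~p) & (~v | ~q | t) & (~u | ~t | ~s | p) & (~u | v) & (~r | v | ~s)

True

Suppose s = 0.
From the singleton clause (p), p = 1.
From the singleton clause (v), v = 1.
From the singleton clause (~t), t = 0.
From the singleton clause (~r), r = 0.
From the singleton clause (u), u = 1.
Now (~u) is unsatisfied and unit — conflict.
So every satisfying assignment has s = True.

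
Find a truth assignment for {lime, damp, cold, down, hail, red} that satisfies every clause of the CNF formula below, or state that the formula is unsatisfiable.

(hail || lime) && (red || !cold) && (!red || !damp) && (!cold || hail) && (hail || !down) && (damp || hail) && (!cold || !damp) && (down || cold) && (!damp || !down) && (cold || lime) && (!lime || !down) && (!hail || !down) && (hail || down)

lime: true,  damp: false,  cold: true,  down: false,  hail: true,  red: true

Case hail = true:
The clause (!down) is unit, so down = false.
The clause (cold) is unit, so cold = true.
The clause (red) is unit, so red = true.
The clause (!damp) is unit, so damp = false.
No clause remains; lime is free.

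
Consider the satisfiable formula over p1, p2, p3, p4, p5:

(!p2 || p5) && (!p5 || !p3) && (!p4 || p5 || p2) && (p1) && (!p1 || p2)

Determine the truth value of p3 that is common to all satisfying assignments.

False

Suppose p3 = true.
(!p5) alone gives p5 = false.
(!p2) alone gives p2 = false.
(!p4) alone gives p4 = false.
(p1) alone gives p1 = true.
That conflicts with the unit clause (!p1).
So every satisfying assignment has p3 = False.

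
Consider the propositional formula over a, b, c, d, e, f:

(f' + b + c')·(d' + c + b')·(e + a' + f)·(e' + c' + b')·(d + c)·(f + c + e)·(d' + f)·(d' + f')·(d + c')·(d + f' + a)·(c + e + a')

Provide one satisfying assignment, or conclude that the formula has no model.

Branch on d: set d = 1.
(f) alone gives f = 1.
Now (f') is unsatisfied and unit — conflict.
So d must be the other value — set d = 0.
(c) alone gives c = 1.
Now (c') is unsatisfied and unit — conflict.
Both values of d lead to a conflict.

UNSATISFIABLE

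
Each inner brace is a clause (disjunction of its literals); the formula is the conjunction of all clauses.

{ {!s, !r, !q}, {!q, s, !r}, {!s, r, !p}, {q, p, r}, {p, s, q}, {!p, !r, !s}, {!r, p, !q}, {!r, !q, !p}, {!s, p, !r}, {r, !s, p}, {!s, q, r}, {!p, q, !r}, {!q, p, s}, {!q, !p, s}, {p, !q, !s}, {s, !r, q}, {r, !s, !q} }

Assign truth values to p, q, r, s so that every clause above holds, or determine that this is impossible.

p ↦ true, q ↦ false, r ↦ false, s ↦ false

Try s = false.
Try q = false.
Unit clause (p) forces p = true.
Unit clause (!r) forces r = false.
Every clause now holds.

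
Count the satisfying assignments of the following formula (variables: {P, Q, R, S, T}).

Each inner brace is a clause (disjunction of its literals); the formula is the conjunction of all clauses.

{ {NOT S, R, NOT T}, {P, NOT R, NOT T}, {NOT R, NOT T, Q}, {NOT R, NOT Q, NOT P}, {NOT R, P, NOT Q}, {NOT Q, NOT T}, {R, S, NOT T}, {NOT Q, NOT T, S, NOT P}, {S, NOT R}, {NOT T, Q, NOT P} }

There are 2^5 = 32 truth assignments over (P, Q, R, S, T).
Split on R. With R = true, the clauses containing R are satisfied and NOT R drops from the rest; 2 of the 2^4 = 16 assignments to the other variables satisfy what remains.
With R = false, by the same count on the reduced clause set, 8 assignments work.
Total: 2 + 8 = 10.

10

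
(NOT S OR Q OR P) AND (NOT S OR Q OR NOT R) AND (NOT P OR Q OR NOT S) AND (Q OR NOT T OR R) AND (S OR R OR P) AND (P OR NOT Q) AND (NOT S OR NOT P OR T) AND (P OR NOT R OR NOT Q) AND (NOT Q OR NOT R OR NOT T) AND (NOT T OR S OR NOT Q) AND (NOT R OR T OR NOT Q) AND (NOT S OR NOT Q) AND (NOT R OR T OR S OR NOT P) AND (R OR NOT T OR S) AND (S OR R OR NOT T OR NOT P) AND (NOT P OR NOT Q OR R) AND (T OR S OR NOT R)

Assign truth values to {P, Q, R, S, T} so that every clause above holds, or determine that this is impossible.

Try P = true.
Try Q = false.
From the singleton clause (NOT S), S = false.
Try T = false.
From the singleton clause (NOT R), R = false.
Every clause now holds.

P: true, Q: false, R: false, S: false, T: false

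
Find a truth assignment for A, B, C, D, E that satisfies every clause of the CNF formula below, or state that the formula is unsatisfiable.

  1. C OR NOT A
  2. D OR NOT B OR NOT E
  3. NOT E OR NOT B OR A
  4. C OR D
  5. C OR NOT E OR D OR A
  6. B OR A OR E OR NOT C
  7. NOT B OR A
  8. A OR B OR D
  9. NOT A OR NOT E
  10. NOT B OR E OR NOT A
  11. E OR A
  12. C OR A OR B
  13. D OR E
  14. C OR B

Try C = true.
Try B = false.
Try A = false.
(E) alone gives E = true.
(D) alone gives D = true.
This assignment satisfies each clause.

A=false, B=false, C=true, D=true, E=true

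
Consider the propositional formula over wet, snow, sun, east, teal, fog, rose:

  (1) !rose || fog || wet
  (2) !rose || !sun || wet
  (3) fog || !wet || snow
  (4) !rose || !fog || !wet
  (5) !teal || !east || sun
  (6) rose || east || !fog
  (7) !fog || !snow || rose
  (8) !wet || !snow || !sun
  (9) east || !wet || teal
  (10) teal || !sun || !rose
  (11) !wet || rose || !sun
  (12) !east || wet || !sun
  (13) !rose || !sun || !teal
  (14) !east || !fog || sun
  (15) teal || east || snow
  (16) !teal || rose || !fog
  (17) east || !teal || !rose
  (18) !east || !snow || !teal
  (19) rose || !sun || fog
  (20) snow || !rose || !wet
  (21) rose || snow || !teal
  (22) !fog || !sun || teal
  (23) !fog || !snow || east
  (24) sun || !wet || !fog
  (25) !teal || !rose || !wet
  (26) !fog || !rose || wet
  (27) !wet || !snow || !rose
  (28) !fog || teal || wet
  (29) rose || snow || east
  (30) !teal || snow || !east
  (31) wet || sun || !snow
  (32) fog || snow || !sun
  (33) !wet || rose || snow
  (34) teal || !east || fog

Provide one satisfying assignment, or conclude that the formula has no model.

wet=true; snow=true; sun=false; east=false; teal=true; fog=false; rose=false

Suppose rose = false.
Suppose east = false.
The clause (!fog) is unit, so fog = false.
The clause (!sun) is unit, so sun = false.
The clause (snow) is unit, so snow = true.
The clause (wet) is unit, so wet = true.
The clause (teal) is unit, so teal = true.
This assignment satisfies each clause.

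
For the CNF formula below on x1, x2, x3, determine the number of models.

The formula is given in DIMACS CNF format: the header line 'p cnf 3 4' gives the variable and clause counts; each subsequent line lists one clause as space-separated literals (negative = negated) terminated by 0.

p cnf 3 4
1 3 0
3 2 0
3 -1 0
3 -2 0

4

There are 2^3 = 8 truth assignments over (x1, x2, x3).
Check each against the 4 clauses (columns in the order x1, x2, x3):
  F F F  ✗ fails (x1 ∨ x3)
  F F T  ✓ satisfies all
  F T F  ✗ fails (x1 ∨ x3)
  F T T  ✓ satisfies all
  T F F  ✗ fails (x3 ∨ x2)
  T F T  ✓ satisfies all
  T T F  ✗ fails (x3 ∨ ¬x1)
  T T T  ✓ satisfies all
4 of the 8 rows are models.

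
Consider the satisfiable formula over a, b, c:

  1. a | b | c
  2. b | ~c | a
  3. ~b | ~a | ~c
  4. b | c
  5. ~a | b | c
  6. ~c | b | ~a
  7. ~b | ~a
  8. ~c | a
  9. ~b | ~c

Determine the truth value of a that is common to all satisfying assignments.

Suppose a = 1.
The clause (~b) is unit, so b = 0.
The clause (c) is unit, so c = 1.
That conflicts with the unit clause (~c).
So every satisfying assignment has a = False.

False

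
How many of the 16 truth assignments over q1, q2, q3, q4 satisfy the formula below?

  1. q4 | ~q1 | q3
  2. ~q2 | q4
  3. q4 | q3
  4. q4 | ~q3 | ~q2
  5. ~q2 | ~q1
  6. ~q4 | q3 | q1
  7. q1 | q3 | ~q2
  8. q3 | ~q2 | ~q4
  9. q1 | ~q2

5

There are 2^4 = 16 truth assignments over (q1, q2, q3, q4).
Split on q4. With q4 = 1, the clauses containing q4 are satisfied and ~q4 drops from the rest; 3 of the 2^3 = 8 assignments to the other variables satisfy what remains.
With q4 = 0, by the same count on the reduced clause set, 2 assignments work.
(One model: q1=F, q2=F, q3=T, q4=F.)
Total: 3 + 2 = 5.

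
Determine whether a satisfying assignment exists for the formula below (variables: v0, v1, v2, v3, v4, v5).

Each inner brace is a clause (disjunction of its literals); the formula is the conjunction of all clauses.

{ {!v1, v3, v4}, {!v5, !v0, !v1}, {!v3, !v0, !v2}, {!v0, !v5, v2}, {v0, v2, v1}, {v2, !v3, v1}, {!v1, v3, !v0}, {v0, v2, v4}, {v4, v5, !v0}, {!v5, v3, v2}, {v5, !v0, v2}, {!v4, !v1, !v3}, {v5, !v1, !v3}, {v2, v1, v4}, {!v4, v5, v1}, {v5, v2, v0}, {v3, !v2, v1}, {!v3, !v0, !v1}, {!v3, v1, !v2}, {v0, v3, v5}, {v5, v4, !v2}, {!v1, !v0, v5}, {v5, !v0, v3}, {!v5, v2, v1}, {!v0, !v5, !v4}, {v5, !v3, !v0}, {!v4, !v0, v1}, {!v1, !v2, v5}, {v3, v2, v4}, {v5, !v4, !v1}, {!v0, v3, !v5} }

Try v1 = true.
Try v3 = true.
(!v4) alone gives v4 = false.
(v5) alone gives v5 = true.
(!v0) alone gives v0 = false.
(v2) alone gives v2 = true.
Every clause now holds.
A satisfying assignment: v0=false,  v1=true,  v2=true,  v3=true,  v4=false,  v5=true.

Satisfiable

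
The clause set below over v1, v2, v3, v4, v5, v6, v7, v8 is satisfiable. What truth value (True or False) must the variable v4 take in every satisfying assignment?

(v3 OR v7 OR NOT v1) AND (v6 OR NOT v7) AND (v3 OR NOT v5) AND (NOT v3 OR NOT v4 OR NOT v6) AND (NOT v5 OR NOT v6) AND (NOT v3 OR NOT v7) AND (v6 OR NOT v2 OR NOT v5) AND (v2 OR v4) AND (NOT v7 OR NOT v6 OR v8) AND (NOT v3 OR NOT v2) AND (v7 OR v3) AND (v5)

True

Suppose v4 = false.
The clause (v2) is unit, so v2 = true.
The clause (NOT v3) is unit, so v3 = false.
The clause (NOT v5) is unit, so v5 = false.
Now (v5) is unsatisfied and unit — conflict.
So every satisfying assignment has v4 = True.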